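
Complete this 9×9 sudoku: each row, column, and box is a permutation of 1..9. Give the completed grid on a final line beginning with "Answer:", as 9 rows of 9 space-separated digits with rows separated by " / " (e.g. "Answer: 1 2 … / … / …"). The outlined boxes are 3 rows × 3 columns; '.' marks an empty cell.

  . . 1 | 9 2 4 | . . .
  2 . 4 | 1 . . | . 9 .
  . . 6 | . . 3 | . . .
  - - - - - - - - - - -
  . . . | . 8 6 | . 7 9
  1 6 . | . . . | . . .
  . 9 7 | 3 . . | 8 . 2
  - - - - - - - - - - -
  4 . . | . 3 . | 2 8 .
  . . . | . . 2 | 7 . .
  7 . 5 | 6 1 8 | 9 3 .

Step 1. [r6c1∈{5}] r6c1 has the single candidate 5 ⇒ r6c1=5.
Step 2. [r4c1∈{3}] r4c1 has the single candidate 3 ⇒ r4c1=3.
Step 3. [r1c1∈{8}] only 8 remains possible at r1c1. So r1c1=8.
Step 4. [r7c9∈{1,5,6}] in row 7, 6 fits only at r7c9. So r7c9=6.
Step 5. [r6c5∈{4}] r6c5's peers cover all but 4 ⇒ r6c5=4.
Step 6. [r4c7∈{1,4,5}] across row 4, 1 lands solely at r4c7. So r4c7=1.
Step 7. [r4c4∈{2,5}] 5 has one home in row 4: r4c4. So r4c4=5.
Step 8. [r2c9∈{3,5,7,8}] in row 2, 8 fits only at r2c9, so r2c9=8.
Step 9. [r9c9∈{4}] r9c9 has the single candidate 4. So r9c9=4.
Step 10. [r7c6∈{5,7,9}] r7c6 is the only open cell in row 7 admitting 5, so r7c6=5.
Step 11. [r2c6∈{7}] r2c6's peers cover all but 7. So r2c6=7.
Step 12. [r3c5∈{5}] r3c5 has the single candidate 5. So r3c5=5.
Step 13. [r8c3∈{3,8,9}] across col 3, 3 lands solely at r8c3 ⇒ r8c3=3.
Step 14. [r3c8∈{1,2,4}] in row 3, 2 fits only at r3c8 ⇒ r3c8=2.
Step 15. [r8c8∈{1,5}] r8c8 is the only open cell in col 8 admitting 1, so r8c8=1.
Step 16. [r8c5∈{9}] only 9 remains possible at r8c5. So r8c5=9.
Step 17. [r5c4∈{2,7}] col 4 places 2 nowhere but r5c4, so r5c4=2.
Step 18. [r3c2∈{7}] r3c2 is down to just 7 ⇒ r3c2=7.
Step 19. [r1c9∈{3,5,7}] r1c9 is the only open cell in row 1 admitting 7. So r1c9=7.
Step 20. [r5c9∈{3,5}] across col 9, 3 lands solely at r5c9. So r5c9=3.
Step 21. [r5c8∈{4,5}] across col 8, 4 lands solely at r5c8. So r5c8=4.
Step 22. [r1c8∈{5,6}] r1c8 is the only open cell in col 8 admitting 5 ⇒ r1c8=5.
Step 23. [r1c7∈{3,6}] in row 1, 6 fits only at r1c7. So r1c7=6.
Step 24. [r2c7∈{3}] nothing but 3 survives at r2c7 ⇒ r2c7=3.
Step 25. [r4c2∈{2,4}] r4c2 is the only open cell in row 4 admitting 4 ⇒ r4c2=4.
Step 26. [r5c3∈{8}] r5c3 is down to just 8, so r5c3=8.
Step 27. [r5c6∈{9}] r5c6 is down to just 9, so r5c6=9.
Step 28. [r2c5∈{6}] r2c5 is down to just 6 ⇒ r2c5=6.
Step 29. [r7c2∈{1}] r7c2 has the single candidate 1, so r7c2=1.
Step 30. [r8c9∈{5}] r8c9 has the single candidate 5 ⇒ r8c9=5.
Step 31. [r7c3∈{9}] r7c3 has the single candidate 9. So r7c3=9.
Step 32. [r7c4∈{7}] r7c4 has the single candidate 7, so r7c4=7.
Step 33. [r3c1∈{9}] r3c1 has the single candidate 9 ⇒ r3c1=9.
Step 34. [r2c2∈{5}] r2c2 has the single candidate 5. So r2c2=5.
Step 35. [r5c7∈{5}] only 5 remains possible at r5c7, so r5c7=5.
Step 36. [r6c6∈{1}] r6c6 has the single candidate 1, so r6c6=1.
Step 37. [r8c4∈{4}] r8c4 has the single candidate 4 ⇒ r8c4=4.
Step 38. [r8c2∈{8}] only 8 remains possible at r8c2 ⇒ r8c2=8.
Step 39. [r3c7∈{4}] r3c7's peers cover all but 4, so r3c7=4.
Step 40. [r3c9∈{1}] r3c9 is down to just 1 ⇒ r3c9=1.
Step 41. [r9c2∈{2}] only 2 remains possible at r9c2 ⇒ r9c2=2.
Step 42. [r5c5∈{7}] nothing but 7 survives at r5c5, so r5c5=7.
Step 43. [r1c2∈{3}] r1c2 has the single candidate 3, so r1c2=3.
Step 44. [r8c1∈{6}] r8c1's peers cover all but 6. So r8c1=6.
Step 45. [r4c3∈{2}] nothing but 2 survives at r4c3, so r4c3=2.
Step 46. [r3c4∈{8}] r3c4 is down to just 8 ⇒ r3c4=8.
Step 47. [r6c8∈{6}] nothing but 6 survives at r6c8, so r6c8=6.

Answer: 8 3 1 9 2 4 6 5 7 / 2 5 4 1 6 7 3 9 8 / 9 7 6 8 5 3 4 2 1 / 3 4 2 5 8 6 1 7 9 / 1 6 8 2 7 9 5 4 3 / 5 9 7 3 4 1 8 6 2 / 4 1 9 7 3 5 2 8 6 / 6 8 3 4 9 2 7 1 5 / 7 2 5 6 1 8 9 3 4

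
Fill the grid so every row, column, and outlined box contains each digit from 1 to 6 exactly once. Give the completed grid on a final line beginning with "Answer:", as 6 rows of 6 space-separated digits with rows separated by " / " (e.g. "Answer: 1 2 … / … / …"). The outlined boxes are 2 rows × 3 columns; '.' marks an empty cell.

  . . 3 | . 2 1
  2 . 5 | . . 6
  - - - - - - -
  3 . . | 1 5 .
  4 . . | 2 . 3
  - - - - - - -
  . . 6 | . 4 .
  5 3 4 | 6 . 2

Step 1. [r2c2∈{1,4}] 1 has one home in row 2: r2c2, so r2c2=1.
Step 2. [r3c2∈{2,6}] across row 3, 6 lands solely at r3c2, so r3c2=6.
Step 3. [r2c4∈{3,4}] in row 2, 4 fits only at r2c4, so r2c4=4.
Step 4. [r5c4∈{3,5}] in row 5, 3 fits only at r5c4 ⇒ r5c4=3.
Step 5. [r5c2∈{2}] r5c2's peers cover all but 2 ⇒ r5c2=2.
Step 6. [r6c5∈{1}] only 1 remains possible at r6c5. So r6c5=1.
Step 7. [r2c5∈{3}] r2c5 is down to just 3. So r2c5=3.
Step 8. [r5c1∈{1}] nothing but 1 survives at r5c1, so r5c1=1.
Step 9. [r5c6∈{5}] r5c6 is down to just 5. So r5c6=5.
Step 10. [r3c6∈{4}] r3c6 has the single candidate 4. So r3c6=4.
Step 11. [r1c1∈{6}] r1c1 is down to just 6. So r1c1=6.
Step 12. [r4c3∈{1}] only 1 remains possible at r4c3, so r4c3=1.
Step 13. [r3c3∈{2}] nothing but 2 survives at r3c3 ⇒ r3c3=2.
Step 14. [r4c5∈{6}] r4c5's peers cover all but 6, so r4c5=6.
Step 15. [r4c2∈{5}] r4c2 is down to just 5 ⇒ r4c2=5.
Step 16. [r1c2∈{4}] r1c2 is down to just 4, so r1c2=4.
Step 17. [r1c4∈{5}] only 5 remains possible at r1c4. So r1c4=5.

Answer: 6 4 3 5 2 1 / 2 1 5 4 3 6 / 3 6 2 1 5 4 / 4 5 1 2 6 3 / 1 2 6 3 4 5 / 5 3 4 6 1 2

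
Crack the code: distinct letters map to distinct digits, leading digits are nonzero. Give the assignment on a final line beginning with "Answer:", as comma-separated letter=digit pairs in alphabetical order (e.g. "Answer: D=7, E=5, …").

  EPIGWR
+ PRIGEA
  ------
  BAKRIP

Step 1. [col 1: R + A ≡ P (mod 10)] several values work for A in column 1 (R + A ≡ P (mod 10), carry-in 0); try A=9, so A=9.
Step 2. [col 1: R + A ≡ P (mod 10)] no forcing yet in column 1 (carry-in 0); R=5 is free and consistent — try it, so R=5.
Step 3. [col 1: R + A ≡ P (mod 10)] from column 1 (R=5, A=9, carry-in 0, digits 5,9 already taken and all letters distinct): P must equal 4. So P=4.
Step 4. [col 2: W + E ≡ I (mod 10)] column 2 (W + E ≡ I (mod 10), carry-in 1) doesn't pin I yet; pick I=1 and continue ⇒ I=1.
Step 5. [col 2: W + E ≡ I (mod 10)] column 2 (W + E ≡ I (mod 10), carry-in 1) doesn't pin E yet; pick E=2 and continue. So E=2.
Step 6. [col 2: W + E ≡ I (mod 10)] in column 2 we have W+E≡I with carry-in 1; given E=2, I=1 and digits 1,2,4,5,9 already taken and all letters distinct, that pins W to 8. So W=8.
Step 7. [col 3: G + G ≡ R (mod 10)] column 3: given R=5, carry-in 1, and digits 1,2,4,5,8,9 already taken and all letters distinct, G+G≡R (mod 10) forces G=7 ⇒ G=7.
Step 8. [col 4: I + I ≡ K (mod 10)] column 4: given I=1, carry-in 1, and digits 1,2,4,5,7,8,9 already taken and all letters distinct, I+I≡K (mod 10) forces K=3, so K=3.
Step 9. [col 6: E + P ≡ B (mod 10)] column 6: given E=2, P=4, carry-in 0, and digits 1,2,3,4,5,7,8,9 already taken and all letters distinct, E+P≡B (mod 10) forces B=6, so B=6.

Answer: A=9, B=6, E=2, G=7, I=1, K=3, P=4, R=5, W=8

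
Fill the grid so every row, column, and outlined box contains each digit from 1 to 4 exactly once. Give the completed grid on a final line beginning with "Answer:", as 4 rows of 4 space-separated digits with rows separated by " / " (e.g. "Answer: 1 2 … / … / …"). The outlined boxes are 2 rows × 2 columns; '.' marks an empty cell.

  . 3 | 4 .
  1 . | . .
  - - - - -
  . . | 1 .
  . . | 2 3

Step 1. [r2c2∈{2,4}] across row 2, 4 lands solely at r2c2. So r2c2=4.
Step 2. [r3c1∈{2,3,4}] row 3 places 3 nowhere but r3c1. So r3c1=3.
Step 3. [r2c4∈{2}] only 2 remains possible at r2c4. So r2c4=2.
Step 4. [r3c2∈{2}] r3c2 has the single candidate 2. So r3c2=2.
Step 5. [r1c4∈{1}] r1c4 is down to just 1 ⇒ r1c4=1.
Step 6. [r3c4∈{4}] nothing but 4 survives at r3c4 ⇒ r3c4=4.
Step 7. [r2c3∈{3}] nothing but 3 survives at r2c3 ⇒ r2c3=3.
Step 8. [r4c2∈{1}] r4c2's peers cover all but 1. So r4c2=1.
Step 9. [r4c1∈{4}] r4c1 has the single candidate 4 ⇒ r4c1=4.
Step 10. [r1c1∈{2}] r1c1's peers cover all but 2. So r1c1=2.

Answer: 2 3 4 1 / 1 4 3 2 / 3 2 1 4 / 4 1 2 3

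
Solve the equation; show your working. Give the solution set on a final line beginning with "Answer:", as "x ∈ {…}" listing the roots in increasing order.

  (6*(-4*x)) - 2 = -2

Step 1. [(6*(-4*x)) - 2 = -2] -2 is outermost — add 2 both sides. So sub: 6*(-4*x) = 0.
Step 2. [6*(-4*x) = 0] 6 out front; divide by 6. So div: -4*x = 0.
Step 3. [-4*x = 0] -4 out front; divide by -4, so div: x = 0.

Answer: x ∈ {0}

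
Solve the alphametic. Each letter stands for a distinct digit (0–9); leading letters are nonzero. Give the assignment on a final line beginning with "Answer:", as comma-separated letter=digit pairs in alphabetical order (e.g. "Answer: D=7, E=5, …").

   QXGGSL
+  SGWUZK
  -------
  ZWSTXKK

Step 1. [Z] Z is the leading digit of a 7-digit sum of two 6-digit numbers; the final carry is exactly 1. So Z=1.
Step 2. [col 1: L + K ≡ K (mod 10)] column 1: given nothing yet, carry-in 0, and digits 1 already taken and all letters distinct, L+K≡K (mod 10) forces L=0 ⇒ L=0.
Step 3. [col 1: L + K ≡ K (mod 10)] no forcing yet in column 1 (carry-in 0); K=9 is free and consistent — try it ⇒ K=9.
Step 4. [col 2: S + Z ≡ K (mod 10)] column 2: given Z=1, K=9, carry-in 0, and digits 0,1,9 already taken and all letters distinct, S+Z≡K (mod 10) forces S=8, so S=8.
Step 5. [col 3: G + U ≡ X (mod 10)] no forcing yet in column 3 (carry-in 0); G=3 is free and consistent — try it, so G=3.
Step 6. [col 3: G + U ≡ X (mod 10)] several values work for X in column 3 (G + U ≡ X (mod 10), carry-in 0); try X=5 ⇒ X=5.
Step 7. [col 3: G + U ≡ X (mod 10)] in column 3 we have G+U≡X with carry-in 0; given G=3, X=5 and digits 0,1,3,5,8,9 already taken and all letters distinct, that pins U to 2. So U=2.
Step 8. [col 4: G + W ≡ T (mod 10)] column 4 reads G+W+carry(0)=T with G=3; with digits 0,1,2,3,5,8,9 already taken and all letters distinct, the only value for W is 4, so W=4.
Step 9. [col 4: G + W ≡ T (mod 10)] column 4: given G=3, W=4, carry-in 0, and digits 0,1,2,3,4,5,8,9 already taken and all letters distinct, G+W≡T (mod 10) forces T=7, so T=7.
Step 10. [col 6: Q + S ≡ W (mod 10)] in column 6 we have Q+S≡W with carry-in 0; given S=8, W=4 and digits 0,1,2,3,4,5,7,8,9 already taken and all letters distinct, that pins Q to 6 ⇒ Q=6.

Answer: G=3, K=9, L=0, Q=6, S=8, T=7, U=2, W=4, X=5, Z=1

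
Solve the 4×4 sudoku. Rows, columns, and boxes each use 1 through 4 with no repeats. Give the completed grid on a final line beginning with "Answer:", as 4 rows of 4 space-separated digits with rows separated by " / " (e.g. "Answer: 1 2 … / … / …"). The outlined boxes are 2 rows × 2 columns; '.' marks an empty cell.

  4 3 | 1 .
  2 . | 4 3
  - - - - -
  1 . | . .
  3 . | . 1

Step 1. [r4c3∈{2}] nothing but 2 survives at r4c3 ⇒ r4c3=2.
Step 2. [r3c4∈{4}] r3c4's peers cover all but 4, so r3c4=4.
Step 3. [r3c3∈{3}] only 3 remains possible at r3c3 ⇒ r3c3=3.
Step 4. [r4c2∈{4}] only 4 remains possible at r4c2. So r4c2=4.
Step 5. [r1c4∈{2}] r1c4 has the single candidate 2 ⇒ r1c4=2.
Step 6. [r2c2∈{1}] nothing but 1 survives at r2c2. So r2c2=1.
Step 7. [r3c2∈{2}] r3c2's peers cover all but 2 ⇒ r3c2=2.

Answer: 4 3 1 2 / 2 1 4 3 / 1 2 3 4 / 3 4 2 1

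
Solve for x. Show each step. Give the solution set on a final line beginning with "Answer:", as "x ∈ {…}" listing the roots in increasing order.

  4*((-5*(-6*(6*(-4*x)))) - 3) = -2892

Step 1. [4*((-5*(-6*(6*(-4*x)))) - 3) = -2892] divide by the outer 4, so div: (-5*(-6*(6*(-4*x)))) - 3 = -723.
Step 2. [(-5*(-6*(6*(-4*x)))) - 3 = -723] -3 is outermost — add 3 both sides, so sub: -5*(-6*(6*(-4*x))) = -720.
Step 3. [-5*(-6*(6*(-4*x))) = -720] LHS = -5·(…); ÷-5 both sides, so div: -6*(6*(-4*x)) = 144.
Step 4. [-6*(6*(-4*x)) = 144] -6 out front; divide by -6 ⇒ div: 6*(-4*x) = -24.
Step 5. [6*(-4*x) = -24] 6·(inner) — divide through by 6, so div: -4*x = -4.
Step 6. [-4*x = -4] LHS = -4·(…); ÷-4 both sides. So div: x = 1.

Answer: x ∈ {1}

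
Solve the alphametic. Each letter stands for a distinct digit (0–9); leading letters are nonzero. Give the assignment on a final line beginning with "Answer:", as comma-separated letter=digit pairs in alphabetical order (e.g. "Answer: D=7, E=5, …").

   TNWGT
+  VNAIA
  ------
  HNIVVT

Step 1. [col 1: T + A ≡ T (mod 10)] from column 1 (nothing yet, carry-in 0, all letters distinct, none taken yet): A must equal 0 ⇒ A=0.
Step 2. [col 1: T + A ≡ T (mod 10)] T=8 is one option consistent with column 1 (T + A ≡ T (mod 10), carry-in 0) — take it, so T=8.
Step 3. [col 2: G + I ≡ V (mod 10)] no forcing yet in column 2 (carry-in 0); G=9 is free and consistent — try it, so G=9.
Step 4. [col 2: G + I ≡ V (mod 10)] V=5 is one option consistent with column 2 (G + I ≡ V (mod 10), carry-in 0) — take it ⇒ V=5.
Step 5. [H] adding two 5-digit numbers gives at most 5+1 digits, and here it does — H is that final carry and must be 1, so H=1.
Step 6. [col 2: G + I ≡ V (mod 10)] column 2 reads G+I+carry(0)=V with G=9, V=5; with digits 0,1,5,8,9 already taken and all letters distinct, the only value for I is 6 ⇒ I=6.
Step 7. [col 3: W + A ≡ V (mod 10)] in column 3 we have W+A≡V with carry-in 1; given A=0, V=5 and digits 0,1,5,6,8,9 already taken and all letters distinct, that pins W to 4 ⇒ W=4.
Step 8. [col 4: N + N ≡ I (mod 10)] column 4 reads N+N+carry(0)=I with I=6; with digits 0,1,4,5,6,8,9 already taken and all letters distinct, the only value for N is 3, so N=3.

Answer: A=0, G=9, H=1, I=6, N=3, T=8, V=5, W=4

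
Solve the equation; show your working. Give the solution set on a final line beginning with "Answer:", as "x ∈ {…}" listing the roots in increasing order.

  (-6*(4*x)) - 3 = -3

Step 1. [(-6*(4*x)) - 3 = -3] 3 comes off first (add 3), so sub: -6*(4*x) = 0.
Step 2. [-6*(4*x) = 0] divide by the outer -6, so div: 4*x = 0.
Step 3. [4*x = 0] 4 out front; divide by 4, so div: x = 0.

Answer: x ∈ {0}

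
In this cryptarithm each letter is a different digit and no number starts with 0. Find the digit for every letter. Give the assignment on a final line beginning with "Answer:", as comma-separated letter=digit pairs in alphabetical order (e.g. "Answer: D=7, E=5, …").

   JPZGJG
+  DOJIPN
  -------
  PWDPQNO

Step 1. [P] the sum has 7 digits but both addends have 6; that extra leading digit P is the final carry, namely 1. So P=1.
Step 2. [col 1: G + N ≡ O (mod 10)] several values work for N in column 1 (G + N ≡ O (mod 10), carry-in 0); try N=5 ⇒ N=5.
Step 3. [col 1: G + N ≡ O (mod 10)] no forcing yet in column 1 (carry-in 0); G=2 is free and consistent — try it ⇒ G=2.
Step 4. [col 1: G + N ≡ O (mod 10)] column 1: given G=2, N=5, carry-in 0, and digits 1,2,5 already taken and all letters distinct, G+N≡O (mod 10) forces O=7, so O=7.
Step 5. [col 2: J + P ≡ N (mod 10)] in column 2 we have J+P≡N with carry-in 0; given P=1, N=5 and digits 1,2,5,7 already taken and all letters distinct, that pins J to 4, so J=4.
Step 6. [col 3: G + I ≡ Q (mod 10)] I=8 is one option consistent with column 3 (G + I ≡ Q (mod 10), carry-in 0) — take it. So I=8.
Step 7. [col 3: G + I ≡ Q (mod 10)] from column 3 (G=2, I=8, carry-in 0, digits 1,2,4,5,7,8 already taken and all letters distinct): Q must equal 0 ⇒ Q=0.
Step 8. [col 4: Z + J ≡ P (mod 10)] column 4 reads Z+J+carry(1)=P with J=4, P=1; with digits 0,1,2,4,5,7,8 already taken and all letters distinct, the only value for Z is 6 ⇒ Z=6.
Step 9. [col 5: P + O ≡ D (mod 10)] column 5 reads P+O+carry(1)=D with P=1, O=7; with digits 0,1,2,4,5,6,7,8 already taken and all letters distinct, the only value for D is 9 ⇒ D=9.
Step 10. [col 6: J + D ≡ W (mod 10)] in column 6 we have J+D≡W with carry-in 0; given J=4, D=9 and digits 0,1,2,4,5,6,7,8,9 already taken and all letters distinct, that pins W to 3 ⇒ W=3.

Answer: D=9, G=2, I=8, J=4, N=5, O=7, P=1, Q=0, W=3, Z=6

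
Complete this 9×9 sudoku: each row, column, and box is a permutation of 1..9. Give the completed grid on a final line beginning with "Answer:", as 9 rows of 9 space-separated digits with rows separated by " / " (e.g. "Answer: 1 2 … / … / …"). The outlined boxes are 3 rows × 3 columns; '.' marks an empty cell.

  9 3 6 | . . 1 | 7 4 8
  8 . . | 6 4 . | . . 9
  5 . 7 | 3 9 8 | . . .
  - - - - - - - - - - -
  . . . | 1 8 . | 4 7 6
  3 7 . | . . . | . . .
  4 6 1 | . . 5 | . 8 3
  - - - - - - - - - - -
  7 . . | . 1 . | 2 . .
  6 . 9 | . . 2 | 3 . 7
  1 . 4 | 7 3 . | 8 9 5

Step 1. [r2c3∈{2}] r2c3 has the single candidate 2. So r2c3=2.
Step 2. [r8c4∈{4,5,8}] row 8 places 4 nowhere but r8c4. So r8c4=4.
Step 3. [r7c4∈{5,8,9}] r7c4 is the only open cell in col 4 admitting 8 ⇒ r7c4=8.
Step 4. [r8c8∈{1}] r8c8 is down to just 1. So r8c8=1.
Step 5. [r7c2∈{5}] r7c2's peers cover all but 5, so r7c2=5.
Step 6. [r7c6∈{6,9}] 9 has one home in row 7: r7c6 ⇒ r7c6=9.
Step 7. [r2c2∈{1}] only 1 remains possible at r2c2. So r2c2=1.
Step 8. [r6c7∈{9}] r6c7 is down to just 9, so r6c7=9.
Step 9. [r6c4∈{2}] r6c4 is down to just 2, so r6c4=2.
Step 10. [r3c7∈{1,6}] in col 7, 6 fits only at r3c7 ⇒ r3c7=6.
Step 11. [r5c7∈{1,5}] 1 has one home in col 7: r5c7, so r5c7=1.
Step 12. [r5c8∈{2,5}] across box 6, 5 lands solely at r5c8, so r5c8=5.
Step 13. [r8c5∈{5}] nothing but 5 survives at r8c5. So r8c5=5.
Step 14. [r5c5∈{6}] r5c5 is down to just 6, so r5c5=6.
Step 15. [r9c2∈{2}] nothing but 2 survives at r9c2 ⇒ r9c2=2.
Step 16. [r3c9∈{1,2}] in row 3, 1 fits only at r3c9. So r3c9=1.
Step 17. [r2c7∈{5}] only 5 remains possible at r2c7, so r2c7=5.
Step 18. [r5c3∈{8}] r5c3 has the single candidate 8. So r5c3=8.
Step 19. [r8c2∈{8}] nothing but 8 survives at r8c2, so r8c2=8.
Step 20. [r5c6∈{4}] only 4 remains possible at r5c6. So r5c6=4.
Step 21. [r1c5∈{2}] r1c5 has the single candidate 2, so r1c5=2.
Step 22. [r3c8∈{2}] r3c8 has the single candidate 2, so r3c8=2.
Step 23. [r9c6∈{6}] nothing but 6 survives at r9c6 ⇒ r9c6=6.
Step 24. [r7c3∈{3}] r7c3 is down to just 3, so r7c3=3.
Step 25. [r2c6∈{7}] nothing but 7 survives at r2c6 ⇒ r2c6=7.
Step 26. [r1c4∈{5}] nothing but 5 survives at r1c4 ⇒ r1c4=5.
Step 27. [r4c3∈{5}] r4c3's peers cover all but 5 ⇒ r4c3=5.
Step 28. [r4c2∈{9}] r4c2 is down to just 9. So r4c2=9.
Step 29. [r7c8∈{6}] only 6 remains possible at r7c8. So r7c8=6.
Step 30. [r6c5∈{7}] r6c5's peers cover all but 7, so r6c5=7.
Step 31. [r3c2∈{4}] nothing but 4 survives at r3c2. So r3c2=4.
Step 32. [r7c9∈{4}] only 4 remains possible at r7c9. So r7c9=4.
Step 33. [r2c8∈{3}] r2c8 has the single candidate 3 ⇒ r2c8=3.
Step 34. [r5c9∈{2}] only 2 remains possible at r5c9 ⇒ r5c9=2.
Step 35. [r5c4∈{9}] nothing but 9 survives at r5c4, so r5c4=9.
Step 36. [r4c1∈{2}] only 2 remains possible at r4c1 ⇒ r4c1=2.
Step 37. [r4c6∈{3}] nothing but 3 survives at r4c6 ⇒ r4c6=3.

Answer: 9 3 6 5 2 1 7 4 8 / 8 1 2 6 4 7 5 3 9 / 5 4 7 3 9 8 6 2 1 / 2 9 5 1 8 3 4 7 6 / 3 7 8 9 6 4 1 5 2 / 4 6 1 2 7 5 9 8 3 / 7 5 3 8 1 9 2 6 4 / 6 8 9 4 5 2 3 1 7 / 1 2 4 7 3 6 8 9 5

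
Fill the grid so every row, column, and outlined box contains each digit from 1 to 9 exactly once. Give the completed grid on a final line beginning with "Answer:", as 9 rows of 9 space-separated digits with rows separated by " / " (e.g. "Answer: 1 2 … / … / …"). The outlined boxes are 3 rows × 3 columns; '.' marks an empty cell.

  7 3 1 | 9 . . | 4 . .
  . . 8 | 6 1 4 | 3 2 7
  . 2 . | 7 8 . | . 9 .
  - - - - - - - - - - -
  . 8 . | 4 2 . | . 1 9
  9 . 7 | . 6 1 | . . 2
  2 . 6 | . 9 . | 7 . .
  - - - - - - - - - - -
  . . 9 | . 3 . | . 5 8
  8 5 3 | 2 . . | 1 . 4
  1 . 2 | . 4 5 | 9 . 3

Step 1. [r6c9∈{5}] only 5 remains possible at r6c9. So r6c9=5.
Step 2. [r3c1∈{4,5,6}] across box 1, 6 lands solely at r3c1, so r3c1=6.
Step 3. [r6c6∈{3,8}] col 6 places 8 nowhere but r6c6, so r6c6=8.
Step 4. [r5c2∈{4}] r5c2's peers cover all but 4. So r5c2=4.
Step 5. [r6c4∈{3}] nothing but 3 survives at r6c4, so r6c4=3.
Step 6. [r8c5∈{7}] r8c5 has the single candidate 7. So r8c5=7.
Step 7. [r8c8∈{6}] r8c8 is down to just 6, so r8c8=6.
Step 8. [r9c2∈{6,7}] in row 9, 6 fits only at r9c2, so r9c2=6.
Step 9. [r4c3∈{5}] r4c3's peers cover all but 5. So r4c3=5.
Step 10. [r1c8∈{8}] r1c8's peers cover all but 8, so r1c8=8.
Step 11. [r7c7∈{2}] only 2 remains possible at r7c7 ⇒ r7c7=2.
Step 12. [r3c7∈{5}] r3c7's peers cover all but 5. So r3c7=5.
Step 13. [r4c6∈{7}] r4c6's peers cover all but 7, so r4c6=7.
Step 14. [r5c7∈{8}] r5c7 is down to just 8, so r5c7=8.
Step 15. [r8c6∈{9}] r8c6 has the single candidate 9. So r8c6=9.
Step 16. [r6c8∈{4}] r6c8 is down to just 4, so r6c8=4.
Step 17. [r3c6∈{3}] only 3 remains possible at r3c6. So r3c6=3.
Step 18. [r2c2∈{9}] r2c2 is down to just 9 ⇒ r2c2=9.
Step 19. [r3c3∈{4}] r3c3 is down to just 4. So r3c3=4.
Step 20. [r1c9∈{6}] only 6 remains possible at r1c9 ⇒ r1c9=6.
Step 21. [r7c6∈{6}] r7c6 has the single candidate 6, so r7c6=6.
Step 22. [r7c4∈{1}] r7c4 is down to just 1. So r7c4=1.
Step 23. [r3c9∈{1}] only 1 remains possible at r3c9. So r3c9=1.
Step 24. [r5c8∈{3}] r5c8's peers cover all but 3, so r5c8=3.
Step 25. [r7c1∈{4}] r7c1's peers cover all but 4, so r7c1=4.
Step 26. [r1c5∈{5}] nothing but 5 survives at r1c5. So r1c5=5.
Step 27. [r2c1∈{5}] nothing but 5 survives at r2c1 ⇒ r2c1=5.
Step 28. [r5c4∈{5}] r5c4 is down to just 5 ⇒ r5c4=5.
Step 29. [r4c1∈{3}] r4c1 is down to just 3. So r4c1=3.
Step 30. [r1c6∈{2}] r1c6 has the single candidate 2, so r1c6=2.
Step 31. [r9c8∈{7}] r9c8 has the single candidate 7, so r9c8=7.
Step 32. [r6c2∈{1}] r6c2 has the single candidate 1. So r6c2=1.
Step 33. [r7c2∈{7}] only 7 remains possible at r7c2 ⇒ r7c2=7.
Step 34. [r9c4∈{8}] only 8 remains possible at r9c4, so r9c4=8.
Step 35. [r4c7∈{6}] r4c7 is down to just 6, so r4c7=6.

Answer: 7 3 1 9 5 2 4 8 6 / 5 9 8 6 1 4 3 2 7 / 6 2 4 7 8 3 5 9 1 / 3 8 5 4 2 7 6 1 9 / 9 4 7 5 6 1 8 3 2 / 2 1 6 3 9 8 7 4 5 / 4 7 9 1 3 6 2 5 8 / 8 5 3 2 7 9 1 6 4 / 1 6 2 8 4 5 9 7 3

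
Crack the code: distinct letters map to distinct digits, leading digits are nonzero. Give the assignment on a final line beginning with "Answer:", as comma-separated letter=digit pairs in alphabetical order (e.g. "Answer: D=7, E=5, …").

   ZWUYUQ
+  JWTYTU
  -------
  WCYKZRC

Step 1. [col 1: Q + U ≡ C (mod 10)] column 1 (Q + U ≡ C (mod 10), carry-in 0) doesn't pin C yet; pick C=0 and continue. So C=0.
Step 2. [col 1: Q + U ≡ C (mod 10)] U=3 is one option consistent with column 1 (Q + U ≡ C (mod 10), carry-in 0) — take it. So U=3.
Step 3. [W] the sum has 7 digits but both addends have 6; that extra leading digit W is the final carry, namely 1 ⇒ W=1.
Step 4. [col 1: Q + U ≡ C (mod 10)] in column 1 we have Q+U≡C with carry-in 0; given U=3, C=0 and digits 0,1,3 already taken and all letters distinct, that pins Q to 7, so Q=7.
Step 5. [col 2: U + T ≡ R (mod 10)] R=9 is one option consistent with column 2 (U + T ≡ R (mod 10), carry-in 1) — take it ⇒ R=9.
Step 6. [col 2: U + T ≡ R (mod 10)] column 2 reads U+T+carry(1)=R with U=3, R=9; with digits 0,1,3,7,9 already taken and all letters distinct, the only value for T is 5, so T=5.
Step 7. [col 3: Y + Y ≡ Z (mod 10)] no forcing yet in column 3 (carry-in 0); Z=4 is free and consistent — try it, so Z=4.
Step 8. [col 3: Y + Y ≡ Z (mod 10)] column 3 reads Y+Y+carry(0)=Z with Z=4; with digits 0,1,3,4,5,7,9 already taken and all letters distinct, the only value for Y is 2 ⇒ Y=2.
Step 9. [col 4: U + T ≡ K (mod 10)] from column 4 (U=3, T=5, carry-in 0, digits 0,1,2,3,4,5,7,9 already taken and all letters distinct): K must equal 8, so K=8.
Step 10. [col 6: Z + J ≡ C (mod 10)] in column 6 we have Z+J≡C with carry-in 0; given Z=4, C=0 and digits 0,1,2,3,4,5,7,8,9 already taken and all letters distinct, that pins J to 6. So J=6.

Answer: C=0, J=6, K=8, Q=7, R=9, T=5, U=3, W=1, Y=2, Z=4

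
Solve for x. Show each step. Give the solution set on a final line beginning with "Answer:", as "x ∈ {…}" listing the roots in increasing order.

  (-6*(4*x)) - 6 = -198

Step 1. [(-6*(4*x)) - 6 = -198] add 6: x sits inside (… - 6) ⇒ sub: -6*(4*x) = -192.
Step 2. [-6*(4*x) = -192] leading coefficient -6: divide by -6. So div: 4*x = 32.
Step 3. [4*x = 32] divide by the outer 4 ⇒ div: x = 8.

Answer: x ∈ {8}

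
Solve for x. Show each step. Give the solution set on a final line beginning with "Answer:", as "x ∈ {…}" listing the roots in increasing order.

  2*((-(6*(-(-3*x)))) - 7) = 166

Step 1. [2*((-(6*(-(-3*x)))) - 7) = 166] 2 out front; divide by 2. So div: (-(6*(-(-3*x)))) - 7 = 83.
Step 2. [(-(6*(-(-3*x)))) - 7 = 83] -7 is outermost — add 7 both sides, so sub: -(6*(-(-3*x))) = 90.
Step 3. [-(6*(-(-3*x))) = 90] flip signs both sides ⇒ neg: 6*(-(-3*x)) = -90.
Step 4. [6*(-(-3*x)) = -90] leading coefficient 6: divide by 6. So div: -(-3*x) = -15.
Step 5. [-(-3*x) = -15] LHS negated; negate both sides. So neg: -3*x = 15.
Step 6. [-3*x = 15] divide by the outer -3, so div: x = -5.

Answer: x ∈ {-5}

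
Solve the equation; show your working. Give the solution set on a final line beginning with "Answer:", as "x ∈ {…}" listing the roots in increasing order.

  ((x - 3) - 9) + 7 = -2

Step 1. [((x - 3) - 9) + 7 = -2] the outer +7 inverts by subtracting 7, so sub: (x - 3) - 9 = -9.
Step 2. [(x - 3) - 9 = -9] -9 is outermost — add 9 both sides ⇒ sub: x - 3 = 0.
Step 3. [x - 3 = 0] -3 is outermost — add 3 both sides ⇒ sub: x = 3.

Answer: x ∈ {3}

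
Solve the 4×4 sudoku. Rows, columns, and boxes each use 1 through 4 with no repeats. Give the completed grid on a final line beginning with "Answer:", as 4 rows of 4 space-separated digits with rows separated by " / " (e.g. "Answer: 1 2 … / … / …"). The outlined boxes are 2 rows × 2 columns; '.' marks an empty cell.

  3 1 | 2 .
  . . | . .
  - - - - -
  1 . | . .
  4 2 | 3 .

Step 1. [r1c4∈{4}] r1c4 has the single candidate 4, so r1c4=4.
Step 2. [r2c4∈{1,3}] r2c4 is the only open cell in row 2 admitting 3 ⇒ r2c4=3.
Step 3. [r4c4∈{1}] r4c4 is down to just 1, so r4c4=1.
Step 4. [r3c2∈{3}] r3c2 is down to just 3. So r3c2=3.
Step 5. [r2c1∈{2}] only 2 remains possible at r2c1, so r2c1=2.
Step 6. [r3c3∈{4}] r3c3 is down to just 4. So r3c3=4.
Step 7. [r2c2∈{4}] nothing but 4 survives at r2c2, so r2c2=4.
Step 8. [r2c3∈{1}] r2c3's peers cover all but 1, so r2c3=1.
Step 9. [r3c4∈{2}] r3c4 has the single candidate 2 ⇒ r3c4=2.

Answer: 3 1 2 4 / 2 4 1 3 / 1 3 4 2 / 4 2 3 1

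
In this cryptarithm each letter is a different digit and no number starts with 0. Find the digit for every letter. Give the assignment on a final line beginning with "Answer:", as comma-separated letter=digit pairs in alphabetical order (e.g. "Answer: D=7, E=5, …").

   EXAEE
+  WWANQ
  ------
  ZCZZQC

Step 1. [Z] Z is the leading digit of a 6-digit sum of two 5-digit numbers; the final carry is exactly 1. So Z=1.
Step 2. [col 1: E + Q ≡ C (mod 10)] column 1 (E + Q ≡ C (mod 10), carry-in 0) doesn't pin C yet; pick C=3 and continue. So C=3.
Step 3. [col 1: E + Q ≡ C (mod 10)] column 1 (E + Q ≡ C (mod 10), carry-in 0) doesn't pin E yet; pick E=8 and continue ⇒ E=8.
Step 4. [col 1: E + Q ≡ C (mod 10)] column 1 reads E+Q+carry(0)=C with E=8, C=3; with digits 1,3,8 already taken and all letters distinct, the only value for Q is 5. So Q=5.
Step 5. [col 2: E + N ≡ Q (mod 10)] column 2: given E=8, Q=5, carry-in 1, and digits 1,3,5,8 already taken and all letters distinct, E+N≡Q (mod 10) forces N=6. So N=6.
Step 6. [col 3: A + A ≡ Z (mod 10)] in column 3 we have A+A≡Z with carry-in 1; given Z=1 and digits 1,3,5,6,8 already taken and all letters distinct, that pins A to 0, so A=0.
Step 7. [col 4: X + W ≡ Z (mod 10)] several values work for W in column 4 (X + W ≡ Z (mod 10), carry-in 0); try W=4 ⇒ W=4.
Step 8. [col 4: X + W ≡ Z (mod 10)] in column 4 we have X+W≡Z with carry-in 0; given W=4, Z=1 and digits 0,1,3,4,5,6,8 already taken and all letters distinct, that pins X to 7 ⇒ X=7.

Answer: A=0, C=3, E=8, N=6, Q=5, W=4, X=7, Z=1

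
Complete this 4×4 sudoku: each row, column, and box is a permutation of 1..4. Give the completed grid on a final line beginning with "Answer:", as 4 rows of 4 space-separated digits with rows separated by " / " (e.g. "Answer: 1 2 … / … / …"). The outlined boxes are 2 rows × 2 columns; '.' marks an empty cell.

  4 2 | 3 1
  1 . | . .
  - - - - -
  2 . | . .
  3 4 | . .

Step 1. [r4c3∈{1,2}] row 4 places 1 nowhere but r4c3, so r4c3=1.
Step 2. [r3c3∈{4}] r3c3 has the single candidate 4 ⇒ r3c3=4.
Step 3. [r2c4∈{2,4}] 4 has one home in row 2: r2c4. So r2c4=4.
Step 4. [r2c2∈{3}] r2c2 has the single candidate 3 ⇒ r2c2=3.
Step 5. [r3c2∈{1}] only 1 remains possible at r3c2 ⇒ r3c2=1.
Step 6. [r2c3∈{2}] r2c3's peers cover all but 2 ⇒ r2c3=2.
Step 7. [r4c4∈{2}] r4c4 is down to just 2, so r4c4=2.
Step 8. [r3c4∈{3}] r3c4 is down to just 3, so r3c4=3.

Answer: 4 2 3 1 / 1 3 2 4 / 2 1 4 3 / 3 4 1 2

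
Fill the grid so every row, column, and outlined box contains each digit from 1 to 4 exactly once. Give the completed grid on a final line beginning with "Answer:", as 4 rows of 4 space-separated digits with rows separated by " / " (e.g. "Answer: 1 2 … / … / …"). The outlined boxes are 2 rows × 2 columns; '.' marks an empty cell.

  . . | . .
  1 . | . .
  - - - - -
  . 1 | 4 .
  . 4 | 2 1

Step 1. [r2c3∈{3}] r2c3 is down to just 3. So r2c3=3.
Step 2. [r1c1∈{2,3,4}] r1c1 is the only open cell in col 1 admitting 4. So r1c1=4.
Step 3. [r2c2∈{2}] nothing but 2 survives at r2c2. So r2c2=2.
Step 4. [r3c4∈{3}] nothing but 3 survives at r3c4 ⇒ r3c4=3.
Step 5. [r3c1∈{2}] nothing but 2 survives at r3c1 ⇒ r3c1=2.
Step 6. [r1c3∈{1}] r1c3 is down to just 1 ⇒ r1c3=1.
Step 7. [r1c2∈{3}] r1c2 is down to just 3 ⇒ r1c2=3.
Step 8. [r1c4∈{2}] r1c4's peers cover all but 2. So r1c4=2.
Step 9. [r4c1∈{3}] only 3 remains possible at r4c1. So r4c1=3.
Step 10. [r2c4∈{4}] r2c4 is down to just 4. So r2c4=4.

Answer: 4 3 1 2 / 1 2 3 4 / 2 1 4 3 / 3 4 2 1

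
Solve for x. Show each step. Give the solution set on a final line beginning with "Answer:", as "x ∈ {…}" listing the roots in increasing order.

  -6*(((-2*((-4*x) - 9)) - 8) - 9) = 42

Step 1. [-6*(((-2*((-4*x) - 9)) - 8) - 9) = 42] -6·(inner) — divide through by -6, so div: ((-2*((-4*x) - 9)) - 8) - 9 = -7.
Step 2. [((-2*((-4*x) - 9)) - 8) - 9 = -7] 9 comes off first (add 9) ⇒ sub: (-2*((-4*x) - 9)) - 8 = 2.
Step 3. [(-2*((-4*x) - 9)) - 8 = 2] peel the -8: add 8 from each side. So sub: -2*((-4*x) - 9) = 10.
Step 4. [-2*((-4*x) - 9) = 10] -2·(inner) — divide through by -2, so div: (-4*x) - 9 = -5.
Step 5. [(-4*x) - 9 = -5] 9 comes off first (add 9). So sub: -4*x = 4.
Step 6. [-4*x = 4] divide by the outer -4. So div: x = -1.

Answer: x ∈ {-1}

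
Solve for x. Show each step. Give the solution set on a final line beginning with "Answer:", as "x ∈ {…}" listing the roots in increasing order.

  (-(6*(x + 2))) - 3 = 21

Step 1. [(-(6*(x + 2))) - 3 = 21] add 3: x sits inside (… - 3), so sub: -(6*(x + 2)) = 24.
Step 2. [-(6*(x + 2)) = 24] LHS negated; negate both sides ⇒ neg: 6*(x + 2) = -24.
Step 3. [6*(x + 2) = -24] divide by the outer 6 ⇒ div: x + 2 = -4.
Step 4. [x + 2 = -4] the outer +2 inverts by subtracting 2. So sub: x = -6.

Answer: x ∈ {-6}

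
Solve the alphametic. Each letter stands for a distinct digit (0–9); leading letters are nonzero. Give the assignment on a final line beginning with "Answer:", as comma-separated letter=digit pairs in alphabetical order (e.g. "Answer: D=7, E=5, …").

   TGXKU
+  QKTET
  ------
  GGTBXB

Step 1. [col 1: U + T ≡ B (mod 10)] no forcing yet in column 1 (carry-in 0); T=7 is free and consistent — try it ⇒ T=7.
Step 2. [col 1: U + T ≡ B (mod 10)] no forcing yet in column 1 (carry-in 0); B=0 is free and consistent — try it. So B=0.
Step 3. [G] G is the leading digit of a 6-digit sum of two 5-digit numbers; the final carry is exactly 1. So G=1.
Step 4. [col 1: U + T ≡ B (mod 10)] in column 1 we have U+T≡B with carry-in 0; given T=7, B=0 and digits 0,1,7 already taken and all letters distinct, that pins U to 3, so U=3.
Step 5. [col 2: K + E ≡ X (mod 10)] no forcing yet in column 2 (carry-in 1); K=5 is free and consistent — try it, so K=5.
Step 6. [col 2: K + E ≡ X (mod 10)] several values work for X in column 2 (K + E ≡ X (mod 10), carry-in 1); try X=2. So X=2.
Step 7. [col 2: K + E ≡ X (mod 10)] column 2 reads K+E+carry(1)=X with K=5, X=2; with digits 0,1,2,3,5,7 already taken and all letters distinct, the only value for E is 6 ⇒ E=6.
Step 8. [col 5: T + Q ≡ G (mod 10)] column 5 reads T+Q+carry(0)=G with T=7, G=1; with digits 0,1,2,3,5,6,7 already taken and all letters distinct, the only value for Q is 4 ⇒ Q=4.

Answer: B=0, E=6, G=1, K=5, Q=4, T=7, U=3, X=2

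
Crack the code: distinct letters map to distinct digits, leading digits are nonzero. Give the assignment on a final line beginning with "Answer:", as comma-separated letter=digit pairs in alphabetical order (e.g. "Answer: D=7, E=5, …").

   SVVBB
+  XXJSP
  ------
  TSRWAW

Step 1. [col 1: B + P ≡ W (mod 10)] column 1 (B + P ≡ W (mod 10), carry-in 0) doesn't pin B yet; pick B=4 and continue ⇒ B=4.
Step 2. [col 1: B + P ≡ W (mod 10)] no forcing yet in column 1 (carry-in 0); W=7 is free and consistent — try it ⇒ W=7.
Step 3. [col 1: B + P ≡ W (mod 10)] in column 1 we have B+P≡W with carry-in 0; given B=4, W=7 and digits 4,7 already taken and all letters distinct, that pins P to 3, so P=3.
Step 4. [col 2: B + S ≡ A (mod 10)] A=2 is one option consistent with column 2 (B + S ≡ A (mod 10), carry-in 0) — take it, so A=2.
Step 5. [col 2: B + S ≡ A (mod 10)] in column 2 we have B+S≡A with carry-in 0; given B=4, A=2 and digits 2,3,4,7 already taken and all letters distinct, that pins S to 8. So S=8.
Step 6. [T] the sum has 6 digits but both addends have 5; that extra leading digit T is the final carry, namely 1, so T=1.
Step 7. [col 3: V + J ≡ W (mod 10)] V=6 is one option consistent with column 3 (V + J ≡ W (mod 10), carry-in 1) — take it. So V=6.
Step 8. [col 3: V + J ≡ W (mod 10)] in column 3 we have V+J≡W with carry-in 1; given V=6, W=7 and digits 1,2,3,4,6,7,8 already taken and all letters distinct, that pins J to 0, so J=0.
Step 9. [col 4: V + X ≡ R (mod 10)] in column 4 we have V+X≡R with carry-in 0; given V=6 and digits 0,1,2,3,4,6,7,8 already taken and all letters distinct, that pins X to 9. So X=9.
Step 10. [col 4: V + X ≡ R (mod 10)] from column 4 (V=6, X=9, carry-in 0, digits 0,1,2,3,4,6,7,8,9 already taken and all letters distinct): R must equal 5, so R=5.

Answer: A=2, B=4, J=0, P=3, R=5, S=8, T=1, V=6, W=7, X=9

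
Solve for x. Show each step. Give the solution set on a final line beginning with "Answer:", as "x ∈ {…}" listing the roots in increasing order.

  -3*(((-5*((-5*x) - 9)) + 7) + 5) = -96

Step 1. [-3*(((-5*((-5*x) - 9)) + 7) + 5) = -96] LHS = -3·(…); ÷-3 both sides ⇒ div: ((-5*((-5*x) - 9)) + 7) + 5 = 32.
Step 2. [((-5*((-5*x) - 9)) + 7) + 5 = 32] +5 is outermost — subtract 5 both sides. So sub: (-5*((-5*x) - 9)) + 7 = 27.
Step 3. [(-5*((-5*x) - 9)) + 7 = 27] the outer +7 inverts by subtracting 7. So sub: -5*((-5*x) - 9) = 20.
Step 4. [-5*((-5*x) - 9) = 20] divide by the outer -5. So div: (-5*x) - 9 = -4.
Step 5. [(-5*x) - 9 = -4] add 9: x sits inside (… - 9) ⇒ sub: -5*x = 5.
Step 6. [-5*x = 5] -5·(inner) — divide through by -5, so div: x = -1.

Answer: x ∈ {-1}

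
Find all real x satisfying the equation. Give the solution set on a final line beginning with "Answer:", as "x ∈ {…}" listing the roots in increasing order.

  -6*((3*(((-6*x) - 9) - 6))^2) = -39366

Step 1. [-6*((3*(((-6*x) - 9) - 6))^2) = -39366] divide by the outer -6 ⇒ div: (3*(((-6*x) - 9) - 6))^2 = 6561.
Step 2. [(3*(((-6*x) - 9) - 6))^2 = 6561] LHS squared, RHS 6561 ≥ 0: apply √ (±), so sqrt: 3*(((-6*x) - 9) - 6) = 81 or -81.
Step 3. [3*(((-6*x) - 9) - 6) = 81 or -81] leading coefficient 3: divide by 3. So div: ((-6*x) - 9) - 6 = 27 or -27.
Step 4. [((-6*x) - 9) - 6 = 27 or -27] -6 is outermost — add 6 both sides ⇒ sub: (-6*x) - 9 = 33 or -21.
Step 5. [(-6*x) - 9 = 33 or -21] -9 is outermost — add 9 both sides. So sub: -6*x = 42 or -12.
Step 6. [-6*x = 42 or -12] -6 out front; divide by -6, so div: x = -7 or 2.

Answer: x ∈ {-7, 2}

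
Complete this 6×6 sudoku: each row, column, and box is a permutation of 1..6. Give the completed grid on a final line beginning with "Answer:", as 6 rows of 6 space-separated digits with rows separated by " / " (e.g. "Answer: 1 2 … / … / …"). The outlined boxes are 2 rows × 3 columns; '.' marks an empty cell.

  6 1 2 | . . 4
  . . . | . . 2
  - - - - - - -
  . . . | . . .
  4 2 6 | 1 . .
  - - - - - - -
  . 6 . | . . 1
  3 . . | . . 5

Step 1. [r2c1∈{5}] r2c1 has the single candidate 5. So r2c1=5.
Step 2. [r6c2∈{4}] r6c2 has the single candidate 4 ⇒ r6c2=4.
Step 3. [r4c6∈{3}] only 3 remains possible at r4c6 ⇒ r4c6=3.
Step 4. [r3c2∈{3,5}] in col 2, 5 fits only at r3c2, so r3c2=5.
Step 5. [r2c2∈{3}] r2c2 has the single candidate 3, so r2c2=3.
Step 6. [r2c4∈{6}] r2c4's peers cover all but 6, so r2c4=6.
Step 7. [r6c4∈{2}] r6c4 is down to just 2, so r6c4=2.
Step 8. [r3c4∈{4}] only 4 remains possible at r3c4. So r3c4=4.
Step 9. [r1c4∈{3,5}] in col 4, 5 fits only at r1c4. So r1c4=5.
Step 10. [r5c5∈{3,4}] in row 5, 4 fits only at r5c5, so r5c5=4.
Step 11. [r3c1∈{1}] only 1 remains possible at r3c1 ⇒ r3c1=1.
Step 12. [r6c5∈{6}] r6c5 has the single candidate 6, so r6c5=6.
Step 13. [r2c5∈{1}] nothing but 1 survives at r2c5. So r2c5=1.
Step 14. [r5c4∈{3}] r5c4 is down to just 3 ⇒ r5c4=3.
Step 15. [r3c6∈{6}] r3c6 is down to just 6 ⇒ r3c6=6.
Step 16. [r3c5∈{2}] only 2 remains possible at r3c5 ⇒ r3c5=2.
Step 17. [r1c5∈{3}] only 3 remains possible at r1c5 ⇒ r1c5=3.
Step 18. [r3c3∈{3}] r3c3 is down to just 3. So r3c3=3.
Step 19. [r5c1∈{2}] r5c1 is down to just 2. So r5c1=2.
Step 20. [r2c3∈{4}] r2c3 has the single candidate 4, so r2c3=4.
Step 21. [r5c3∈{5}] r5c3 has the single candidate 5 ⇒ r5c3=5.
Step 22. [r6c3∈{1}] r6c3's peers cover all but 1. So r6c3=1.
Step 23. [r4c5∈{5}] r4c5 is down to just 5, so r4c5=5.

Answer: 6 1 2 5 3 4 / 5 3 4 6 1 2 / 1 5 3 4 2 6 / 4 2 6 1 5 3 / 2 6 5 3 4 1 / 3 4 1 2 6 5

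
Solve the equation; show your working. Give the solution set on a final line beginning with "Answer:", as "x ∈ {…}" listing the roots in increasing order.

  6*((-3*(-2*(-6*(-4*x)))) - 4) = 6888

Step 1. [6*((-3*(-2*(-6*(-4*x)))) - 4) = 6888] leading coefficient 6: divide by 6 ⇒ div: (-3*(-2*(-6*(-4*x)))) - 4 = 1148.
Step 2. [(-3*(-2*(-6*(-4*x)))) - 4 = 1148] 4 comes off first (add 4), so sub: -3*(-2*(-6*(-4*x))) = 1152.
Step 3. [-3*(-2*(-6*(-4*x))) = 1152] -3·(inner) — divide through by -3, so div: -2*(-6*(-4*x)) = -384.
Step 4. [-2*(-6*(-4*x)) = -384] -2·(inner) — divide through by -2, so div: -6*(-4*x) = 192.
Step 5. [-6*(-4*x) = 192] leading coefficient -6: divide by -6 ⇒ div: -4*x = -32.
Step 6. [-4*x = -32] -4 out front; divide by -4. So div: x = 8.

Answer: x ∈ {8}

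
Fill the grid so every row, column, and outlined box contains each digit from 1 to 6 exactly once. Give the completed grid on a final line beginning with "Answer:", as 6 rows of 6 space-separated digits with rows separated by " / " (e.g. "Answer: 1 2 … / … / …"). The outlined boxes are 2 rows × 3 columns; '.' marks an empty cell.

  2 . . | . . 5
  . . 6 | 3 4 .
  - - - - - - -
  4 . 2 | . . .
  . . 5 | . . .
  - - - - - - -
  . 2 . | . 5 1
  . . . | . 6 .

Step 1. [r6c6∈{2,3,4}] across box 6, 3 lands solely at r6c6, so r6c6=3.
Step 2. [r1c5∈{1}] only 1 remains possible at r1c5. So r1c5=1.
Step 3. [r3c6∈{6}] r3c6's peers cover all but 6 ⇒ r3c6=6.
Step 4. [r5c4∈{4}] r5c4's peers cover all but 4 ⇒ r5c4=4.
Step 5. [r6c3∈{1,4}] col 3 places 1 nowhere but r6c3. So r6c3=1.
Step 6. [r4c2∈{1,3,6}] r4c2 is the only open cell in col 2 admitting 6. So r4c2=6.
Step 7. [r4c5∈{2,3}] in col 5, 2 fits only at r4c5. So r4c5=2.
Step 8. [r4c1∈{1,3}] row 4 places 3 nowhere but r4c1. So r4c1=3.
Step 9. [r3c2∈{1}] r3c2 is down to just 1, so r3c2=1.
Step 10. [r6c1∈{5}] only 5 remains possible at r6c1 ⇒ r6c1=5.
Step 11. [r1c2∈{3,4}] across col 2, 3 lands solely at r1c2 ⇒ r1c2=3.
Step 12. [r4c6∈{4}] r4c6's peers cover all but 4, so r4c6=4.
Step 13. [r5c3∈{3}] r5c3 has the single candidate 3. So r5c3=3.
Step 14. [r2c2∈{5}] only 5 remains possible at r2c2 ⇒ r2c2=5.
Step 15. [r4c4∈{1}] r4c4 is down to just 1. So r4c4=1.
Step 16. [r2c6∈{2}] only 2 remains possible at r2c6. So r2c6=2.
Step 17. [r6c2∈{4}] only 4 remains possible at r6c2, so r6c2=4.
Step 18. [r3c4∈{5}] r3c4's peers cover all but 5 ⇒ r3c4=5.
Step 19. [r1c3∈{4}] nothing but 4 survives at r1c3. So r1c3=4.
Step 20. [r1c4∈{6}] nothing but 6 survives at r1c4 ⇒ r1c4=6.
Step 21. [r6c4∈{2}] only 2 remains possible at r6c4 ⇒ r6c4=2.
Step 22. [r5c1∈{6}] r5c1's peers cover all but 6. So r5c1=6.
Step 23. [r2c1∈{1}] nothing but 1 survives at r2c1 ⇒ r2c1=1.
Step 24. [r3c5∈{3}] r3c5 is down to just 3. So r3c5=3.

Answer: 2 3 4 6 1 5 / 1 5 6 3 4 2 / 4 1 2 5 3 6 / 3 6 5 1 2 4 / 6 2 3 4 5 1 / 5 4 1 2 6 3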